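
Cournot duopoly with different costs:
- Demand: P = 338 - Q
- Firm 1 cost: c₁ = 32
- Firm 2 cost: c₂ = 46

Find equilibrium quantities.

q₁* = 106.67, q₂* = 92.67

Work:
Reaction: q₁ = (338 - 32 - q₂)/2
Reaction: q₂ = (338 - 46 - q₁)/2
Solve simultaneously:
q₁* = (338 - 2×32 + 46)/3 = 106.67
q₂* = (338 - 2×46 + 32)/3 = 92.67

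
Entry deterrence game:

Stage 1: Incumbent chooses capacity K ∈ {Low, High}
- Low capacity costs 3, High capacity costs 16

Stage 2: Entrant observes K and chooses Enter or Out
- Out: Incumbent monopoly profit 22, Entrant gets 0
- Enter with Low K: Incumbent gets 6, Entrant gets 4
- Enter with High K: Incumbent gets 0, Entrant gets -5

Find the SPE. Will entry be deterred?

SPE: (High, Enter|Low, Out|High); Entry deterred. Incumbent net profit = 6

Work:
After Low K: Entrant enters (4 > 0)
After High K: Entrant stays out (-5 < 0)
Incumbent: Low → 6−3=3, High → 22−16=6
Incumbent chooses High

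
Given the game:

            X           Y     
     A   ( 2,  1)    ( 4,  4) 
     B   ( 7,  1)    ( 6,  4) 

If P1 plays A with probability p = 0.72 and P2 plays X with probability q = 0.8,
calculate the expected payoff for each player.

E[P1] = 3.632, E[P2] = 1.6

Work:
E[P1] = p·q·π₁(A,X) + p·(1-q)·π₁(A,Y) + (1-p)·q·π₁(B,X) + (1-p)·(1-q)·π₁(B,Y)
= 0.72·0.8·2 + 0.72·0.2·4 + 0.28·0.8·7 + 0.28·0.2·6
= 3.632

E[P2] = 1.6 (similar calculation)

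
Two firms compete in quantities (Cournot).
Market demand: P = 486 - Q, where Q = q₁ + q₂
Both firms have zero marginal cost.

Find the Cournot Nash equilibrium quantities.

q₁* = q₂* = 162.0; P* = 162.0

Work:
Profit: π_i = P·q_i = (a - q_i - q_j)·q_i
FOC: ∂π_i/∂q_i = a - 2q_i - q_j = 0
Reaction function: q_i = (486 - q_j)/2
Symmetry: q* = 486/3 = 162.0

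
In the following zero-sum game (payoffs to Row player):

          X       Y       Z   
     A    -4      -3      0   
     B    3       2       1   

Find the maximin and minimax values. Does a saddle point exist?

Maximin = 1, Minimax = 1, Saddle: True

Work:
Row minimums: [-4, 1] → maximin = 1
Column maximums: [3, 2, 1] → minimax = 1
Saddle point exists! Game value = 1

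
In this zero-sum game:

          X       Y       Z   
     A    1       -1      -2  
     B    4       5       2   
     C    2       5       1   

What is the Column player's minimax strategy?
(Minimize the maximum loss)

Column should play Z, value = 2

Work:
Column player minimizes Row's maximum payoff:
Column X: max payoff to Row = 4
Column Y: max payoff to Row = 5
Column Z: max payoff to Row = 2
Minimum is 2, achieved by column Z.
Minimax strategy: Z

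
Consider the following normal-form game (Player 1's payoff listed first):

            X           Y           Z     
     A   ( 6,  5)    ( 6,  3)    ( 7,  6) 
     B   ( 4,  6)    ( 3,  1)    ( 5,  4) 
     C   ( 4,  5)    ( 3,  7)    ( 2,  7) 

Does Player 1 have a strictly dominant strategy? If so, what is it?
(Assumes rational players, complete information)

Yes, Player 1's strictly dominant strategy is A

Work:
A strategy strictly dominates another if it gives a strictly higher payoff against every opponent action. Compare each pair of P1's strategies column-by-column:
  A vs B: [6 vs 4, 6 vs 3, 7 vs 5] → A strictly dominates B
  A vs C: [6 vs 4, 6 vs 3, 7 vs 2] → A strictly dominates C
  B vs A: [4 vs 6, 3 vs 6, 5 vs 7] → B does not strictly dominate A (column X: 4 ≤ 6)
  B vs C: [4 vs 4, 3 vs 3, 5 vs 2] → B does not strictly dominate C (column X: 4 ≤ 4)
  C vs A: [4 vs 6, 3 vs 6, 2 vs 7] → C does not strictly dominate A (column X: 4 ≤ 6)
  C vs B: [4 vs 4, 3 vs 3, 2 vs 5] → C does not strictly dominate B (column X: 4 ≤ 4)
A strictly dominates every other strategy → strictly dominant.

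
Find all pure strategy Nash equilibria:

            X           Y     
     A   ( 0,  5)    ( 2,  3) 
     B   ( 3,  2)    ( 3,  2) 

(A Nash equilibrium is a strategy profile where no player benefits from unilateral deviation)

Nash equilibrium: (B, X), (B, Y)

Work:
Best responses:
  P1 vs X: payoffs [0, 3] → best response B (payoff 3)
  P1 vs Y: payoffs [2, 3] → best response B (payoff 3)
  P2 vs A: payoffs [5, 3] → best response X (payoff 5)
  P2 vs B: payoffs [2, 2] → best response X/Y (payoff 2)
Mutual best responses: (B,X), (B,Y) → Nash equilibria.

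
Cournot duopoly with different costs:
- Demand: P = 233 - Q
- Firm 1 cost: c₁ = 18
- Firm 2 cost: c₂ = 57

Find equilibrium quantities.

q₁* = 84.67, q₂* = 45.67

Work:
Reaction: q₁ = (233 - 18 - q₂)/2
Reaction: q₂ = (233 - 57 - q₁)/2
Solve simultaneously:
q₁* = (233 - 2×18 + 57)/3 = 84.67
q₂* = (233 - 2×57 + 18)/3 = 45.67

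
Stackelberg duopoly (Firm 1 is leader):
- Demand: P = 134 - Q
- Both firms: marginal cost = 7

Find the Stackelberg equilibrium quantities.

q₁* (leader) = 63.5, q₂* (follower) = 31.75

Work:
Follower's reaction: q₂ = (a - c - q₁)/2
Leader substitutes: π₁ = q₁·(a - q₁ - (a-c-q₁)/2 - c)
FOC: q₁* = (134 - 7)/2 = 63.50
Then: q₂* = (134 - 7 - 63.5)/2 = 31.75
Leader has first-mover advantage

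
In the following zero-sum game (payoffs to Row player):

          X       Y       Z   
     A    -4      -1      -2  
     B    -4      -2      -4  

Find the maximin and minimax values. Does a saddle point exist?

Maximin = -4, Minimax = -4, Saddle: True

Work:
Row minimums: [-4, -4] → maximin = -4
Column maximums: [-4, -1, -2] → minimax = -4
Saddle point exists! Game value = -4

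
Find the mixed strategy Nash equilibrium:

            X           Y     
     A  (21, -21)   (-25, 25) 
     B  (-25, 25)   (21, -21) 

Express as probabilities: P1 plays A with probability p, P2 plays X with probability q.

p = 0.5, q = 0.5

Work:
Find probabilities that make opponent indifferent:
P2 chooses q to make P1 indifferent between A and B
P1 chooses p to make P2 indifferent between X and Y
Mixed NE: P1 plays (A: 0.5, B: 0.5), P2 plays (X: 0.5, Y: 0.5)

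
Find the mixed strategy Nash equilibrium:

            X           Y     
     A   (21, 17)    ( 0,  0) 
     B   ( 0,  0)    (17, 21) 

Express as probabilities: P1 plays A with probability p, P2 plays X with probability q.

p = 0.5526, q = 0.4474

Work:
Find probabilities that make opponent indifferent:
P2 chooses q to make P1 indifferent between A and B
P1 chooses p to make P2 indifferent between X and Y
Mixed NE: P1 plays (A: 0.5526, B: 0.4474), P2 plays (X: 0.4474, Y: 0.5526)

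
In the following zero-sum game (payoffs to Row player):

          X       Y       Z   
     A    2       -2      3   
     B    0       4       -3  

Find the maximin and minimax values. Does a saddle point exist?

Maximin = -2, Minimax = 2, Saddle: False

Work:
Row minimums: [-2, -3] → maximin = -2
Column maximums: [2, 4, 3] → minimax = 2
No saddle point (maximin ≠ minimax). Mixed strategy needed.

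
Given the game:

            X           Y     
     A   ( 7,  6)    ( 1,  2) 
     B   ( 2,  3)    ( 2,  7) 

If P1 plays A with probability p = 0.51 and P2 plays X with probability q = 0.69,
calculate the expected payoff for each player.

E[P1] = 3.6014, E[P2] = 4.5052

Work:
E[P1] = p·q·π₁(A,X) + p·(1-q)·π₁(A,Y) + (1-p)·q·π₁(B,X) + (1-p)·(1-q)·π₁(B,Y)
= 0.51·0.69·7 + 0.51·0.31·1 + 0.49·0.69·2 + 0.49·0.31·2
= 3.6014

E[P2] = 4.5052 (similar calculation)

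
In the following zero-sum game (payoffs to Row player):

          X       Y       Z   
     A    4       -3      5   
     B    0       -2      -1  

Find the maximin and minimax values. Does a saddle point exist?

Maximin = -2, Minimax = -2, Saddle: True

Work:
Row minimums: [-3, -2] → maximin = -2
Column maximums: [4, -2, 5] → minimax = -2
Saddle point exists! Game value = -2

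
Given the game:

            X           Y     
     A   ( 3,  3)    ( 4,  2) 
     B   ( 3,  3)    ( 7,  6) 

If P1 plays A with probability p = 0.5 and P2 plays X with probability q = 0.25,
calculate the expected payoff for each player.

E[P1] = 4.875, E[P2] = 3.75

Work:
E[P1] = p·q·π₁(A,X) + p·(1-q)·π₁(A,Y) + (1-p)·q·π₁(B,X) + (1-p)·(1-q)·π₁(B,Y)
= 0.5·0.25·3 + 0.5·0.75·4 + 0.5·0.25·3 + 0.5·0.75·7
= 4.875

E[P2] = 3.75 (similar calculation)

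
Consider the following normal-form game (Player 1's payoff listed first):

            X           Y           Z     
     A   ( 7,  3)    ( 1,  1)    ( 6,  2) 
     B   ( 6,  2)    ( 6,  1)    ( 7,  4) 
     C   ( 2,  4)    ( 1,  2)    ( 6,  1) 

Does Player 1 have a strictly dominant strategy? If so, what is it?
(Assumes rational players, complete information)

No strictly dominant strategy exists for Player 1

Work:
A strategy strictly dominates another if it gives a strictly higher payoff against every opponent action. Compare each pair of P1's strategies column-by-column:
  A vs B: [7 vs 6, 1 vs 6, 6 vs 7] → A does not strictly dominate B (column Y: 1 ≤ 6)
  A vs C: [7 vs 2, 1 vs 1, 6 vs 6] → A does not strictly dominate C (column Y: 1 ≤ 1)
  B vs A: [6 vs 7, 6 vs 1, 7 vs 6] → B does not strictly dominate A (column X: 6 ≤ 7)
  B vs C: [6 vs 2, 6 vs 1, 7 vs 6] → B strictly dominates C
  C vs A: [2 vs 7, 1 vs 1, 6 vs 6] → C does not strictly dominate A (column X: 2 ≤ 7)
  C vs B: [2 vs 6, 1 vs 6, 6 vs 7] → C does not strictly dominate B (column X: 2 ≤ 6)
No single strategy strictly dominates all others → no strictly dominant strategy.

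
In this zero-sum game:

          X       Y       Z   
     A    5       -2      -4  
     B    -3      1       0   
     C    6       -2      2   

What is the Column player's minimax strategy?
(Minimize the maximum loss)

Column should play Y, value = 1

Work:
Column player minimizes Row's maximum payoff:
Column X: max payoff to Row = 6
Column Y: max payoff to Row = 1
Column Z: max payoff to Row = 2
Minimum is 1, achieved by column Y.
Minimax strategy: Y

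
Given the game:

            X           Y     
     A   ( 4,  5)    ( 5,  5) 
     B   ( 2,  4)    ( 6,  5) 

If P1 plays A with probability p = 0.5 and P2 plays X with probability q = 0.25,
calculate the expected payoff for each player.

E[P1] = 4.875, E[P2] = 4.875

Work:
E[P1] = p·q·π₁(A,X) + p·(1-q)·π₁(A,Y) + (1-p)·q·π₁(B,X) + (1-p)·(1-q)·π₁(B,Y)
= 0.5·0.25·4 + 0.5·0.75·5 + 0.5·0.25·2 + 0.5·0.75·6
= 4.875

E[P2] = 4.875 (similar calculation)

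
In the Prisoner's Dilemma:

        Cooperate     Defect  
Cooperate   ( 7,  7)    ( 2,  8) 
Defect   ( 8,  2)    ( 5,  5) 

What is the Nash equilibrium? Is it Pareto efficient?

(Defect, Defect) is NE; not Pareto efficient

Work:
Defect dominates Cooperate for both players:
If P2 cooperates: Defect (8) > Cooperate (7)
If P2 defects: Defect (5) > Cooperate (2)
NE: (Defect, Defect) with payoff (5, 5)
But (Cooperate, Cooperate) = (7, 7) Pareto dominates (5, 5)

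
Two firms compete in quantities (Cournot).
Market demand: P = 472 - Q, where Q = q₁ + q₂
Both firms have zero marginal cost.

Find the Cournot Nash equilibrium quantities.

q₁* = q₂* = 157.33; P* = 157.33

Work:
Profit: π_i = P·q_i = (a - q_i - q_j)·q_i
FOC: ∂π_i/∂q_i = a - 2q_i - q_j = 0
Reaction function: q_i = (472 - q_j)/2
Symmetry: q* = 472/3 = 157.33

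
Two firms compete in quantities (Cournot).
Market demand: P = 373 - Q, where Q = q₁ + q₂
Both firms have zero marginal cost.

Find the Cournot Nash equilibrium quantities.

q₁* = q₂* = 124.33; P* = 124.33

Work:
Profit: π_i = P·q_i = (a - q_i - q_j)·q_i
FOC: ∂π_i/∂q_i = a - 2q_i - q_j = 0
Reaction function: q_i = (373 - q_j)/2
Symmetry: q* = 373/3 = 124.33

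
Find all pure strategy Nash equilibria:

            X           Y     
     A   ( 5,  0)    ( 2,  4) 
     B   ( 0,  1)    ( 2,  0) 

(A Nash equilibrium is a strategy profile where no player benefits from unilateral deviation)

Nash equilibrium: (A, Y)

Work:
Best responses:
  P1 vs X: payoffs [5, 0] → best response A (payoff 5)
  P1 vs Y: payoffs [2, 2] → best response A/B (payoff 2)
  P2 vs A: payoffs [0, 4] → best response Y (payoff 4)
  P2 vs B: payoffs [1, 0] → best response X (payoff 1)
Mutual best responses: (A,Y) → Nash equilibria.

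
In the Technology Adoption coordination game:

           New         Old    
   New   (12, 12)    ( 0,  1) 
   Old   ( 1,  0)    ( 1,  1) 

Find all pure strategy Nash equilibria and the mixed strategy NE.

Pure NE: (New, New) and (Old, Old); Mixed NE: p = 0.0833, q = 0.0833

Work:
Check pure NE:
(New, New): (12, 12) - no unilateral deviation beneficial
(Old, Old): (1, 1) - no unilateral deviation beneficial
Mixed NE: P1 plays New with p = 0.0833, P2 plays New with q = 0.0833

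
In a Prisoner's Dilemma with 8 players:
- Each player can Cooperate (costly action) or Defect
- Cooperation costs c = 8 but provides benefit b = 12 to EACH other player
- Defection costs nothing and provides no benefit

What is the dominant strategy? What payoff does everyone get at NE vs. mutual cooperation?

Dominant: Defect; NE payoff = 0; Coop payoff = 76

Work:
Defect dominates (saves cost c = 8, benefit to others is external)
NE: All defect → everyone gets 0
If all cooperate: each receives (7)×12 - 8 = 76
Social dilemma: 76 > 0 but NE gives 0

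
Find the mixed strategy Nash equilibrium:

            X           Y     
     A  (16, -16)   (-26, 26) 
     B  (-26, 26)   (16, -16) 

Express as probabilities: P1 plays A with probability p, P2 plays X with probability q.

p = 0.5, q = 0.5

Work:
Find probabilities that make opponent indifferent:
P2 chooses q to make P1 indifferent between A and B
P1 chooses p to make P2 indifferent between X and Y
Mixed NE: P1 plays (A: 0.5, B: 0.5), P2 plays (X: 0.5, Y: 0.5)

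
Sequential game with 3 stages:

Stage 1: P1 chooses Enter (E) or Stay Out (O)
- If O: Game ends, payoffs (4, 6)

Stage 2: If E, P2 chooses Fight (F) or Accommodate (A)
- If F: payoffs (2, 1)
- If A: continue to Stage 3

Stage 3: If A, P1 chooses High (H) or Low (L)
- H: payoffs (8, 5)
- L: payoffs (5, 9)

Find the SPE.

SPE: (E, A, H); Outcome (8, 5)

Work:
Stage 3: P1 chooses H (8 vs 5)
Stage 2: P2: F->1, A->5 (anticipating H). Choose A
Stage 1: P1: O->4, E->8 (anticipating A, H). Choose E
SPE path: E -> A -> H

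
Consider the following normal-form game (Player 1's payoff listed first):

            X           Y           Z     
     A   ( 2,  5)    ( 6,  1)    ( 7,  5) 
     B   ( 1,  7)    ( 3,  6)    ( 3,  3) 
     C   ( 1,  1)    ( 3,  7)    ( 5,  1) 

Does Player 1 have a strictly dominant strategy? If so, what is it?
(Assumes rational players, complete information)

Yes, Player 1's strictly dominant strategy is A

Work:
A strategy strictly dominates another if it gives a strictly higher payoff against every opponent action. Compare each pair of P1's strategies column-by-column:
  A vs B: [2 vs 1, 6 vs 3, 7 vs 3] → A strictly dominates B
  A vs C: [2 vs 1, 6 vs 3, 7 vs 5] → A strictly dominates C
  B vs A: [1 vs 2, 3 vs 6, 3 vs 7] → B does not strictly dominate A (column X: 1 ≤ 2)
  B vs C: [1 vs 1, 3 vs 3, 3 vs 5] → B does not strictly dominate C (column X: 1 ≤ 1)
  C vs A: [1 vs 2, 3 vs 6, 5 vs 7] → C does not strictly dominate A (column X: 1 ≤ 2)
  C vs B: [1 vs 1, 3 vs 3, 5 vs 3] → C does not strictly dominate B (column X: 1 ≤ 1)
A strictly dominates every other strategy → strictly dominant.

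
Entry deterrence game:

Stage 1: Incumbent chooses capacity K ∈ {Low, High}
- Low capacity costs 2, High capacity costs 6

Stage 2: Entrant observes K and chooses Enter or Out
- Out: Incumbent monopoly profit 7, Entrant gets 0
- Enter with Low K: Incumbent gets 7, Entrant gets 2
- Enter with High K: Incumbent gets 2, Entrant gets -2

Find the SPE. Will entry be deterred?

SPE: (Low, Enter|Low, Out|High); Entry not deterred. Incumbent net profit = 5, Entrant gets 2

Work:
After Low K: Entrant enters (2 > 0)
After High K: Entrant stays out (-2 < 0)
Incumbent: Low → 7−2=5, High → 7−6=1
Incumbent chooses Low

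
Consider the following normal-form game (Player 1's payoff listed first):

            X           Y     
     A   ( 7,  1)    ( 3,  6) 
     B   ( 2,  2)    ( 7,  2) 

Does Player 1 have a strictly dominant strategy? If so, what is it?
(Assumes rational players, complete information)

No strictly dominant strategy exists for Player 1

Work:
A strategy strictly dominates another if it gives a strictly higher payoff against every opponent action. Compare each pair of P1's strategies column-by-column:
  A vs B: [7 vs 2, 3 vs 7] → A does not strictly dominate B (column Y: 3 ≤ 7)
  B vs A: [2 vs 7, 7 vs 3] → B does not strictly dominate A (column X: 2 ≤ 7)
No single strategy strictly dominates all others → no strictly dominant strategy.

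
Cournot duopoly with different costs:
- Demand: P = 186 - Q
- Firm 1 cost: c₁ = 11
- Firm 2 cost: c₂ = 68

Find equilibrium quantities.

q₁* = 77.33, q₂* = 20.33

Work:
Reaction: q₁ = (186 - 11 - q₂)/2
Reaction: q₂ = (186 - 68 - q₁)/2
Solve simultaneously:
q₁* = (186 - 2×11 + 68)/3 = 77.33
q₂* = (186 - 2×68 + 11)/3 = 20.33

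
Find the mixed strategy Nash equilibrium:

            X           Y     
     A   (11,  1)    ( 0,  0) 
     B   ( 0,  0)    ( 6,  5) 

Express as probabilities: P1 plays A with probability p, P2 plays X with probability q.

p = 0.8333, q = 0.3529

Work:
Find probabilities that make opponent indifferent:
P2 chooses q to make P1 indifferent between A and B
P1 chooses p to make P2 indifferent between X and Y
Mixed NE: P1 plays (A: 0.8333, B: 0.1667), P2 plays (X: 0.3529, Y: 0.6471)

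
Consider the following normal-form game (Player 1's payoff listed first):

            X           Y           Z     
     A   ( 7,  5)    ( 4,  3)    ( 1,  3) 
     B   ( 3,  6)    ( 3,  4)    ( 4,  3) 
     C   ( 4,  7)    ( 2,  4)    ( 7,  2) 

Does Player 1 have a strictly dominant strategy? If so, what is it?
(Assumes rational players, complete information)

No strictly dominant strategy exists for Player 1

Work:
A strategy strictly dominates another if it gives a strictly higher payoff against every opponent action. Compare each pair of P1's strategies column-by-column:
  A vs B: [7 vs 3, 4 vs 3, 1 vs 4] → A does not strictly dominate B (column Z: 1 ≤ 4)
  A vs C: [7 vs 4, 4 vs 2, 1 vs 7] → A does not strictly dominate C (column Z: 1 ≤ 7)
  B vs A: [3 vs 7, 3 vs 4, 4 vs 1] → B does not strictly dominate A (column X: 3 ≤ 7)
  B vs C: [3 vs 4, 3 vs 2, 4 vs 7] → B does not strictly dominate C (column X: 3 ≤ 4)
  C vs A: [4 vs 7, 2 vs 4, 7 vs 1] → C does not strictly dominate A (column X: 4 ≤ 7)
  C vs B: [4 vs 3, 2 vs 3, 7 vs 4] → C does not strictly dominate B (column Y: 2 ≤ 3)
No single strategy strictly dominates all others → no strictly dominant strategy.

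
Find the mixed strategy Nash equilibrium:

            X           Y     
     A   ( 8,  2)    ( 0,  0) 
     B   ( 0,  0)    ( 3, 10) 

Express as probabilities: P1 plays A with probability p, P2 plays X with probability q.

p = 0.8333, q = 0.2727

Work:
Find probabilities that make opponent indifferent:
P2 chooses q to make P1 indifferent between A and B
P1 chooses p to make P2 indifferent between X and Y
Mixed NE: P1 plays (A: 0.8333, B: 0.1667), P2 plays (X: 0.2727, Y: 0.7273)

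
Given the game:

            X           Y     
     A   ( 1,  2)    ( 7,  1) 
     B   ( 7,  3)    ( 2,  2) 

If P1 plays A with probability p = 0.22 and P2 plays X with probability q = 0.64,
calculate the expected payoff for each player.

E[P1] = 4.7512, E[P2] = 2.42

Work:
E[P1] = p·q·π₁(A,X) + p·(1-q)·π₁(A,Y) + (1-p)·q·π₁(B,X) + (1-p)·(1-q)·π₁(B,Y)
= 0.22·0.64·1 + 0.22·0.36·7 + 0.78·0.64·7 + 0.78·0.36·2
= 4.7512

E[P2] = 2.42 (similar calculation)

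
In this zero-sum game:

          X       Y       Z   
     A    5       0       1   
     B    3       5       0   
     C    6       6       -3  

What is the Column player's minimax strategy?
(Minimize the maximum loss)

Column should play Z, value = 1

Work:
Column player minimizes Row's maximum payoff:
Column X: max payoff to Row = 6
Column Y: max payoff to Row = 6
Column Z: max payoff to Row = 1
Minimum is 1, achieved by column Z.
Minimax strategy: Z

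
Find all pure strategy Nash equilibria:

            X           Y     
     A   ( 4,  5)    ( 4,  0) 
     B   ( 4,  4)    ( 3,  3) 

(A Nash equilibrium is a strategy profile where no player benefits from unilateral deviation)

Nash equilibrium: (A, X), (B, X)

Work:
Best responses:
  P1 vs X: payoffs [4, 4] → best response A/B (payoff 4)
  P1 vs Y: payoffs [4, 3] → best response A (payoff 4)
  P2 vs A: payoffs [5, 0] → best response X (payoff 5)
  P2 vs B: payoffs [4, 3] → best response X (payoff 4)
Mutual best responses: (A,X), (B,X) → Nash equilibria.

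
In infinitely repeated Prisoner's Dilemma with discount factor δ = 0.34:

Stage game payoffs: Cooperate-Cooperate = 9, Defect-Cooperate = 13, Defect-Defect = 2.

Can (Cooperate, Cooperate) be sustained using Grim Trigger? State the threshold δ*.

δ* = 0.3636; since δ = 0.34 < 0.3636, cooperation cannot be sustained

Work:
For Grim Trigger:
Cooperate forever: 9/(1-δ)
Defect then punished: 13 + 2·δ/(1-δ)
Need: 9/(1-δ) ≥ 13 + 2·δ/(1-δ)
Solving: δ ≥ (T-R)/(T-P) = (13-9)/(13-2) = 0.3636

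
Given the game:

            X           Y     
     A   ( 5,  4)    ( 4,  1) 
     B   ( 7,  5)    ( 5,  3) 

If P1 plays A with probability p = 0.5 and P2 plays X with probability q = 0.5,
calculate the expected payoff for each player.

E[P1] = 5.25, E[P2] = 3.25

Work:
E[P1] = p·q·π₁(A,X) + p·(1-q)·π₁(A,Y) + (1-p)·q·π₁(B,X) + (1-p)·(1-q)·π₁(B,Y)
= 0.5·0.5·5 + 0.5·0.5·4 + 0.5·0.5·7 + 0.5·0.5·5
= 5.25

E[P2] = 3.25 (similar calculation)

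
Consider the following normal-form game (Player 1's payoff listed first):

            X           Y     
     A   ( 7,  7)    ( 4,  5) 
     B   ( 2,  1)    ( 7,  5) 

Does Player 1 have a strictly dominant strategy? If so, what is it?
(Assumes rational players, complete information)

No strictly dominant strategy exists for Player 1

Work:
A strategy strictly dominates another if it gives a strictly higher payoff against every opponent action. Compare each pair of P1's strategies column-by-column:
  A vs B: [7 vs 2, 4 vs 7] → A does not strictly dominate B (column Y: 4 ≤ 7)
  B vs A: [2 vs 7, 7 vs 4] → B does not strictly dominate A (column X: 2 ≤ 7)
No single strategy strictly dominates all others → no strictly dominant strategy.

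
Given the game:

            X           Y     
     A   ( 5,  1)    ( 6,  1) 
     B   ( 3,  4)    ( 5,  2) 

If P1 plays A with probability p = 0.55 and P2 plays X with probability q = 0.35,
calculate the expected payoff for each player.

E[P1] = 5.0425, E[P2] = 1.765

Work:
E[P1] = p·q·π₁(A,X) + p·(1-q)·π₁(A,Y) + (1-p)·q·π₁(B,X) + (1-p)·(1-q)·π₁(B,Y)
= 0.55·0.35·5 + 0.55·0.65·6 + 0.45·0.35·3 + 0.45·0.65·5
= 5.0425

E[P2] = 1.765 (similar calculation)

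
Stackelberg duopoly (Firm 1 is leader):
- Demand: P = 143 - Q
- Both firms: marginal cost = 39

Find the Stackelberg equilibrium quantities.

q₁* (leader) = 52.0, q₂* (follower) = 26.0

Work:
Follower's reaction: q₂ = (a - c - q₁)/2
Leader substitutes: π₁ = q₁·(a - q₁ - (a-c-q₁)/2 - c)
FOC: q₁* = (143 - 39)/2 = 52.00
Then: q₂* = (143 - 39 - 52.0)/2 = 26.00
Leader has first-mover advantage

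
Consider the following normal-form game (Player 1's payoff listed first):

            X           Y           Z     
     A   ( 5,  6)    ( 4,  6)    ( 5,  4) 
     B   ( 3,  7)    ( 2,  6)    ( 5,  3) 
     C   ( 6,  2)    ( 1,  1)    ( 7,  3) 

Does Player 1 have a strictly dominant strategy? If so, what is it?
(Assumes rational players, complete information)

No strictly dominant strategy exists for Player 1

Work:
A strategy strictly dominates another if it gives a strictly higher payoff against every opponent action. Compare each pair of P1's strategies column-by-column:
  A vs B: [5 vs 3, 4 vs 2, 5 vs 5] → A does not strictly dominate B (column Z: 5 ≤ 5)
  A vs C: [5 vs 6, 4 vs 1, 5 vs 7] → A does not strictly dominate C (column X: 5 ≤ 6)
  B vs A: [3 vs 5, 2 vs 4, 5 vs 5] → B does not strictly dominate A (column X: 3 ≤ 5)
  B vs C: [3 vs 6, 2 vs 1, 5 vs 7] → B does not strictly dominate C (column X: 3 ≤ 6)
  C vs A: [6 vs 5, 1 vs 4, 7 vs 5] → C does not strictly dominate A (column Y: 1 ≤ 4)
  C vs B: [6 vs 3, 1 vs 2, 7 vs 5] → C does not strictly dominate B (column Y: 1 ≤ 2)
No single strategy strictly dominates all others → no strictly dominant strategy.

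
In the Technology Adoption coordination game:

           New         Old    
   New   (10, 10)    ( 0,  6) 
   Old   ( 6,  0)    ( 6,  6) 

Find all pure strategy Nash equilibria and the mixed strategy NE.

Pure NE: (New, New) and (Old, Old); Mixed NE: p = 0.6, q = 0.6

Work:
Check pure NE:
(New, New): (10, 10) - no unilateral deviation beneficial
(Old, Old): (6, 6) - no unilateral deviation beneficial
Mixed NE: P1 plays New with p = 0.6, P2 plays New with q = 0.6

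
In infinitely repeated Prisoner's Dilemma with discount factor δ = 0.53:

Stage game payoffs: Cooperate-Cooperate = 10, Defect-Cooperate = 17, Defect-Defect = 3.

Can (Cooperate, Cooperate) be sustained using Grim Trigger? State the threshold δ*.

δ* = 0.5; since δ = 0.53 ≥ 0.5, cooperation can be sustained

Work:
For Grim Trigger:
Cooperate forever: 10/(1-δ)
Defect then punished: 17 + 3·δ/(1-δ)
Need: 10/(1-δ) ≥ 17 + 3·δ/(1-δ)
Solving: δ ≥ (T-R)/(T-P) = (17-10)/(17-3) = 0.5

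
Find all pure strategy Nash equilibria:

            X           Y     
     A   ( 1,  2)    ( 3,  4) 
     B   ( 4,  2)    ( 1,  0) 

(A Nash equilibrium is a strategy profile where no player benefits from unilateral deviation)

Nash equilibrium: (A, Y), (B, X)

Work:
Best responses:
  P1 vs X: payoffs [1, 4] → best response B (payoff 4)
  P1 vs Y: payoffs [3, 1] → best response A (payoff 3)
  P2 vs A: payoffs [2, 4] → best response Y (payoff 4)
  P2 vs B: payoffs [2, 0] → best response X (payoff 2)
Mutual best responses: (A,Y), (B,X) → Nash equilibria.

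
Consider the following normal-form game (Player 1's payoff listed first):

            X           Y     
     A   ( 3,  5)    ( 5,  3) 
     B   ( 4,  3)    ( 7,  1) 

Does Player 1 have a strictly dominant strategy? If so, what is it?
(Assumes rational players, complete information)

Yes, Player 1's strictly dominant strategy is B

Work:
A strategy strictly dominates another if it gives a strictly higher payoff against every opponent action. Compare each pair of P1's strategies column-by-column:
  A vs B: [3 vs 4, 5 vs 7] → A does not strictly dominate B (column X: 3 ≤ 4)
  B vs A: [4 vs 3, 7 vs 5] → B strictly dominates A
B strictly dominates every other strategy → strictly dominant.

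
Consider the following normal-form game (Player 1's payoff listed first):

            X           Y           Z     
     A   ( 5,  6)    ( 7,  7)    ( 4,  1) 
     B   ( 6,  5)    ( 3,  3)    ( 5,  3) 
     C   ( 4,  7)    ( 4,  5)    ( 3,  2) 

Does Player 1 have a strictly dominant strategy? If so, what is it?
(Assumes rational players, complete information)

No strictly dominant strategy exists for Player 1

Work:
A strategy strictly dominates another if it gives a strictly higher payoff against every opponent action. Compare each pair of P1's strategies column-by-column:
  A vs B: [5 vs 6, 7 vs 3, 4 vs 5] → A does not strictly dominate B (column X: 5 ≤ 6)
  A vs C: [5 vs 4, 7 vs 4, 4 vs 3] → A strictly dominates C
  B vs A: [6 vs 5, 3 vs 7, 5 vs 4] → B does not strictly dominate A (column Y: 3 ≤ 7)
  B vs C: [6 vs 4, 3 vs 4, 5 vs 3] → B does not strictly dominate C (column Y: 3 ≤ 4)
  C vs A: [4 vs 5, 4 vs 7, 3 vs 4] → C does not strictly dominate A (column X: 4 ≤ 5)
  C vs B: [4 vs 6, 4 vs 3, 3 vs 5] → C does not strictly dominate B (column X: 4 ≤ 6)
No single strategy strictly dominates all others → no strictly dominant strategy.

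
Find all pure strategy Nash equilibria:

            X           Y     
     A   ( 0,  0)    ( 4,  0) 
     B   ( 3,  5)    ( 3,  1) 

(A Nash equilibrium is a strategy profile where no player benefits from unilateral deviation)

Nash equilibrium: (A, Y), (B, X)

Work:
Best responses:
  P1 vs X: payoffs [0, 3] → best response B (payoff 3)
  P1 vs Y: payoffs [4, 3] → best response A (payoff 4)
  P2 vs A: payoffs [0, 0] → best response X/Y (payoff 0)
  P2 vs B: payoffs [5, 1] → best response X (payoff 5)
Mutual best responses: (A,Y), (B,X) → Nash equilibria.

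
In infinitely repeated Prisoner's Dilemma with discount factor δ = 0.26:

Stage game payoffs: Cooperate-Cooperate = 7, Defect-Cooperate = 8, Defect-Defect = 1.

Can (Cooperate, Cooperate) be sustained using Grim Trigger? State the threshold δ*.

δ* = 0.1429; since δ = 0.26 ≥ 0.1429, cooperation can be sustained

Work:
For Grim Trigger:
Cooperate forever: 7/(1-δ)
Defect then punished: 8 + 1·δ/(1-δ)
Need: 7/(1-δ) ≥ 8 + 1·δ/(1-δ)
Solving: δ ≥ (T-R)/(T-P) = (8-7)/(8-1) = 0.1429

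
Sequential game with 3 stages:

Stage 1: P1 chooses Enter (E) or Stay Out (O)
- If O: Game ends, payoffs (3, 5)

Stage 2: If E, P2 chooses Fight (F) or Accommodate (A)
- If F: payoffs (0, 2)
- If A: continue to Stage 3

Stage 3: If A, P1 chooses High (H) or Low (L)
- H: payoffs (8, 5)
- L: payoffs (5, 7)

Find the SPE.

SPE: (E, A, H); Outcome (8, 5)

Work:
Stage 3: P1 chooses H (8 vs 5)
Stage 2: P2: F->2, A->5 (anticipating H). Choose A
Stage 1: P1: O->3, E->8 (anticipating A, H). Choose E
SPE path: E -> A -> H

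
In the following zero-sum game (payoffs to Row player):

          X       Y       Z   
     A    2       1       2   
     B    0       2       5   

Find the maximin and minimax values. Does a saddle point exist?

Maximin = 1, Minimax = 2, Saddle: False

Work:
Row minimums: [1, 0] → maximin = 1
Column maximums: [2, 2, 5] → minimax = 2
No saddle point (maximin ≠ minimax). Mixed strategy needed.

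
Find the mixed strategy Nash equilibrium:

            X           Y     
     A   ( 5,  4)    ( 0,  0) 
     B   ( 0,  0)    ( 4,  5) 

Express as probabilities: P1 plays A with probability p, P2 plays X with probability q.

p = 0.5556, q = 0.4444

Work:
Find probabilities that make opponent indifferent:
P2 chooses q to make P1 indifferent between A and B
P1 chooses p to make P2 indifferent between X and Y
Mixed NE: P1 plays (A: 0.5556, B: 0.4444), P2 plays (X: 0.4444, Y: 0.5556)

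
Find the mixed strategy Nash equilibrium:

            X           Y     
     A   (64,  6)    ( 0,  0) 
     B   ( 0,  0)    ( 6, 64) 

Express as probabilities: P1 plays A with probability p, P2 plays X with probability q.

p = 0.9143, q = 0.0857

Work:
Find probabilities that make opponent indifferent:
P2 chooses q to make P1 indifferent between A and B
P1 chooses p to make P2 indifferent between X and Y
Mixed NE: P1 plays (A: 0.9143, B: 0.0857), P2 plays (X: 0.0857, Y: 0.9143)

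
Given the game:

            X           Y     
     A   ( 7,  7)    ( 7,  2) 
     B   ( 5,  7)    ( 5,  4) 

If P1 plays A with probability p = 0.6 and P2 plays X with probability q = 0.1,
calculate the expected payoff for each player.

E[P1] = 6.2, E[P2] = 3.22

Work:
E[P1] = p·q·π₁(A,X) + p·(1-q)·π₁(A,Y) + (1-p)·q·π₁(B,X) + (1-p)·(1-q)·π₁(B,Y)
= 0.6·0.1·7 + 0.6·0.9·7 + 0.4·0.1·5 + 0.4·0.9·5
= 6.2

E[P2] = 3.22 (similar calculation)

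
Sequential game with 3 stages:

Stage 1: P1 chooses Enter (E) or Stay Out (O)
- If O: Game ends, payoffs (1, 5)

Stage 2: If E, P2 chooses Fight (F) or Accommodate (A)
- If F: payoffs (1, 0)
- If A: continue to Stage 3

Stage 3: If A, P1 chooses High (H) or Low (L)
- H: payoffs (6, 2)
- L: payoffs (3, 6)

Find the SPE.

SPE: (E, A, H); Outcome (6, 2)

Work:
Stage 3: P1 chooses H (6 vs 3)
Stage 2: P2: F->0, A->2 (anticipating H). Choose A
Stage 1: P1: O->1, E->6 (anticipating A, H). Choose E
SPE path: E -> A -> H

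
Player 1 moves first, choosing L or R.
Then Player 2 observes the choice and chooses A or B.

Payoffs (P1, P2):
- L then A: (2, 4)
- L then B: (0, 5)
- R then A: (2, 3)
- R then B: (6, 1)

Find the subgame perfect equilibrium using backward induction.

P1 plays R, P2 plays B after L and A after R; Payoff (2, 3)

Work:
Backward induction:
After L: P2 chooses B → P1 gets 0
After R: P2 chooses A → P1 gets 2
P1 chooses R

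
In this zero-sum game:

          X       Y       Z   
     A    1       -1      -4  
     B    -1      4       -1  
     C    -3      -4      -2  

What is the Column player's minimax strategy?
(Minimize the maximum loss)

Column should play Z, value = -1

Work:
Column player minimizes Row's maximum payoff:
Column X: max payoff to Row = 1
Column Y: max payoff to Row = 4
Column Z: max payoff to Row = -1
Minimum is -1, achieved by column Z.
Minimax strategy: Z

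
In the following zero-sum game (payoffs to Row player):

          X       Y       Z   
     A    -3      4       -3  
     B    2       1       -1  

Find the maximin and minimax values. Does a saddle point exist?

Maximin = -1, Minimax = -1, Saddle: True

Work:
Row minimums: [-3, -1] → maximin = -1
Column maximums: [2, 4, -1] → minimax = -1
Saddle point exists! Game value = -1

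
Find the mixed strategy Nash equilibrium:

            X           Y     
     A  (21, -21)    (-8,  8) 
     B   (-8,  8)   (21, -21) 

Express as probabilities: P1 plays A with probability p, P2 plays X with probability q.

p = 0.5, q = 0.5

Work:
Find probabilities that make opponent indifferent:
P2 chooses q to make P1 indifferent between A and B
P1 chooses p to make P2 indifferent between X and Y
Mixed NE: P1 plays (A: 0.5, B: 0.5), P2 plays (X: 0.5, Y: 0.5)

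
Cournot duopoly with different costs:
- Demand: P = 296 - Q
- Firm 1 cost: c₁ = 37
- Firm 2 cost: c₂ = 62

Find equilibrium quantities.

q₁* = 94.67, q₂* = 69.67

Work:
Reaction: q₁ = (296 - 37 - q₂)/2
Reaction: q₂ = (296 - 62 - q₁)/2
Solve simultaneously:
q₁* = (296 - 2×37 + 62)/3 = 94.67
q₂* = (296 - 2×62 + 37)/3 = 69.67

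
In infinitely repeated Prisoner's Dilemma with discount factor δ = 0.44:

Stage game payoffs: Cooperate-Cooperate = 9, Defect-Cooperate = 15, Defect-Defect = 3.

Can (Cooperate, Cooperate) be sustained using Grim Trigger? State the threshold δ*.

δ* = 0.5; since δ = 0.44 < 0.5, cooperation cannot be sustained

Work:
For Grim Trigger:
Cooperate forever: 9/(1-δ)
Defect then punished: 15 + 3·δ/(1-δ)
Need: 9/(1-δ) ≥ 15 + 3·δ/(1-δ)
Solving: δ ≥ (T-R)/(T-P) = (15-9)/(15-3) = 0.5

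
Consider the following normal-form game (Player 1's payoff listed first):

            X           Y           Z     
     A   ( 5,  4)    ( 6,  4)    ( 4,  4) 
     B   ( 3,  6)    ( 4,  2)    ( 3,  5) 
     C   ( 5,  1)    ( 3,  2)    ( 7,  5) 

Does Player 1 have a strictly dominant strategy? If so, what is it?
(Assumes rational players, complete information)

No strictly dominant strategy exists for Player 1

Work:
A strategy strictly dominates another if it gives a strictly higher payoff against every opponent action. Compare each pair of P1's strategies column-by-column:
  A vs B: [5 vs 3, 6 vs 4, 4 vs 3] → A strictly dominates B
  A vs C: [5 vs 5, 6 vs 3, 4 vs 7] → A does not strictly dominate C (column X: 5 ≤ 5)
  B vs A: [3 vs 5, 4 vs 6, 3 vs 4] → B does not strictly dominate A (column X: 3 ≤ 5)
  B vs C: [3 vs 5, 4 vs 3, 3 vs 7] → B does not strictly dominate C (column X: 3 ≤ 5)
  C vs A: [5 vs 5, 3 vs 6, 7 vs 4] → C does not strictly dominate A (column X: 5 ≤ 5)
  C vs B: [5 vs 3, 3 vs 4, 7 vs 3] → C does not strictly dominate B (column Y: 3 ≤ 4)
No single strategy strictly dominates all others → no strictly dominant strategy.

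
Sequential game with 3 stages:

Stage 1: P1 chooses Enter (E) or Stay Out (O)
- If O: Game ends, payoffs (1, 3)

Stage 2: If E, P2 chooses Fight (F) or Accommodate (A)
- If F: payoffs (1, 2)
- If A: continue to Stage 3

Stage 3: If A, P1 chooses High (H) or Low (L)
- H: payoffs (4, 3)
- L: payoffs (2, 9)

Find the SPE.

SPE: (E, A, H); Outcome (4, 3)

Work:
Stage 3: P1 chooses H (4 vs 2)
Stage 2: P2: F->2, A->3 (anticipating H). Choose A
Stage 1: P1: O->1, E->4 (anticipating A, H). Choose E
SPE path: E -> A -> H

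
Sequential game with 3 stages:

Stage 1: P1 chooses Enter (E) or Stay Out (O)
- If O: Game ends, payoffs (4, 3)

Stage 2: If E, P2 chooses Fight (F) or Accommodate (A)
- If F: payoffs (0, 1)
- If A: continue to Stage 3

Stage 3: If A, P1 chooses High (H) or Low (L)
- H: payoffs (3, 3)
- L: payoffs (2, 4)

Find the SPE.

SPE: (O, A, H); Outcome (4, 3)

Work:
Stage 3: P1 chooses H (3 vs 2)
Stage 2: P2: F->1, A->3 (anticipating H). Choose A
Stage 1: P1: O->4, E->3 (anticipating A, H). Choose O
SPE path: O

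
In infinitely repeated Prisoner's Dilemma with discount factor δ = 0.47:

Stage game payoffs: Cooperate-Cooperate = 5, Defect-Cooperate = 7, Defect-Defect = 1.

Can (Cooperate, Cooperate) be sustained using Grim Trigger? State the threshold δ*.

δ* = 0.3333; since δ = 0.47 ≥ 0.3333, cooperation can be sustained

Work:
For Grim Trigger:
Cooperate forever: 5/(1-δ)
Defect then punished: 7 + 1·δ/(1-δ)
Need: 5/(1-δ) ≥ 7 + 1·δ/(1-δ)
Solving: δ ≥ (T-R)/(T-P) = (7-5)/(7-1) = 0.3333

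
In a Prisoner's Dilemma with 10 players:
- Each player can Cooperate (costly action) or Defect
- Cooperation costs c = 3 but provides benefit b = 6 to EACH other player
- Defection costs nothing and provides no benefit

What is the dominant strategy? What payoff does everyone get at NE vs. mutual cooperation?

Dominant: Defect; NE payoff = 0; Coop payoff = 51

Work:
Defect dominates (saves cost c = 3, benefit to others is external)
NE: All defect → everyone gets 0
If all cooperate: each receives (9)×6 - 3 = 51
Social dilemma: 51 > 0 but NE gives 0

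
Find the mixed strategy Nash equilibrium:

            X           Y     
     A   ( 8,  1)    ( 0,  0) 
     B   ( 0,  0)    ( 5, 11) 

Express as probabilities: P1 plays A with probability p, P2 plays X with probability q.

p = 0.9167, q = 0.3846

Work:
Find probabilities that make opponent indifferent:
P2 chooses q to make P1 indifferent between A and B
P1 chooses p to make P2 indifferent between X and Y
Mixed NE: P1 plays (A: 0.9167, B: 0.0833), P2 plays (X: 0.3846, Y: 0.6154)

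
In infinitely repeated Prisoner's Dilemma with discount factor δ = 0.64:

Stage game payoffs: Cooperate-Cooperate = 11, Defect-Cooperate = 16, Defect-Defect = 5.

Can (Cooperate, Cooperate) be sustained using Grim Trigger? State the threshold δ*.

δ* = 0.4545; since δ = 0.64 ≥ 0.4545, cooperation can be sustained

Work:
For Grim Trigger:
Cooperate forever: 11/(1-δ)
Defect then punished: 16 + 5·δ/(1-δ)
Need: 11/(1-δ) ≥ 16 + 5·δ/(1-δ)
Solving: δ ≥ (T-R)/(T-P) = (16-11)/(16-5) = 0.4545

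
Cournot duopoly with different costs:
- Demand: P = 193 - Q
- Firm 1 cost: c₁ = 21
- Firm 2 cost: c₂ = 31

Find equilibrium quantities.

q₁* = 60.67, q₂* = 50.67

Work:
Reaction: q₁ = (193 - 21 - q₂)/2
Reaction: q₂ = (193 - 31 - q₁)/2
Solve simultaneously:
q₁* = (193 - 2×21 + 31)/3 = 60.67
q₂* = (193 - 2×31 + 21)/3 = 50.67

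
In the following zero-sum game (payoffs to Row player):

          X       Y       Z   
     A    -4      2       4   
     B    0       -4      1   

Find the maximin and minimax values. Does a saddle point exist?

Maximin = -4, Minimax = 0, Saddle: False

Work:
Row minimums: [-4, -4] → maximin = -4
Column maximums: [0, 2, 4] → minimax = 0
No saddle point (maximin ≠ minimax). Mixed strategy needed.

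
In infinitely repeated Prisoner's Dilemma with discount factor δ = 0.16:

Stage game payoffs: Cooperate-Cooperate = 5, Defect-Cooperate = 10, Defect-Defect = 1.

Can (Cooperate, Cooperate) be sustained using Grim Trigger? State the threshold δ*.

δ* = 0.5556; since δ = 0.16 < 0.5556, cooperation cannot be sustained

Work:
For Grim Trigger:
Cooperate forever: 5/(1-δ)
Defect then punished: 10 + 1·δ/(1-δ)
Need: 5/(1-δ) ≥ 10 + 1·δ/(1-δ)
Solving: δ ≥ (T-R)/(T-P) = (10-5)/(10-1) = 0.5556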